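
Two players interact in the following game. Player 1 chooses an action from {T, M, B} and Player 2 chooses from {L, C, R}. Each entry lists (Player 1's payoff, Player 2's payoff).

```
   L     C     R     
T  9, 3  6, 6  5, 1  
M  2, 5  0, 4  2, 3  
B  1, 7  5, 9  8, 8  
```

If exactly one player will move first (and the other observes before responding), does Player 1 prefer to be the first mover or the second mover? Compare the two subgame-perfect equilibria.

second

If Player 1 leads: Player 2's best replies are T→C, M→L, B→C; Player 1's induced payoffs 6, 2, 5; outcome (T, C), payoffs (6, 6).
If Player 2 leads: Player 1's best replies are L→T, C→T, R→B; Player 2's induced payoffs 3, 6, 8; outcome (B, R), payoffs (8, 8).
Player 1 gets 6 moving first and 8 moving second, so Player 1 prefers to move second.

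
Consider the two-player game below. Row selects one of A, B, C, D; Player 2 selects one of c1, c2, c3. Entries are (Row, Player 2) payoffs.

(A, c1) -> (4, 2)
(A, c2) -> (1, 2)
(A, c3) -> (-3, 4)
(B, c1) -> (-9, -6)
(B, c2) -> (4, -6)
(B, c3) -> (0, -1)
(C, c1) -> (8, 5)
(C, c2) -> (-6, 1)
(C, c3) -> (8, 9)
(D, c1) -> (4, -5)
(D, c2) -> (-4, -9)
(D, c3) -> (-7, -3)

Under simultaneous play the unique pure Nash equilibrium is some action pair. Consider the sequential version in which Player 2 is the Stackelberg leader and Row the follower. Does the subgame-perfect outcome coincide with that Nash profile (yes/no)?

Backward induction with Player 2 moving first.
- c1: Row compares 4, -9, 8, 4 and picks C; Player 2 would get 5.
- c2: Row compares 1, 4, -6, -4 and picks B; Player 2 would get -6.
- c3: Row compares -3, 0, 8, -7 and picks C; Player 2 would get 9.
Among 5, -6, 9, the best is 9 at c3. Subgame-perfect outcome: (C, c3) with payoffs (8, 9).
For the simultaneous game, intersect best replies.
Row's best replies: c1→C; c2→B; c3→C.
Player 2's best replies: A→c3; B→c3; C→c3; D→c3.
The unique mutual best reply is (C, c3), giving (8, 9).
Sequential outcome (C, c3) coincides with the Nash profile (C, c3).

yes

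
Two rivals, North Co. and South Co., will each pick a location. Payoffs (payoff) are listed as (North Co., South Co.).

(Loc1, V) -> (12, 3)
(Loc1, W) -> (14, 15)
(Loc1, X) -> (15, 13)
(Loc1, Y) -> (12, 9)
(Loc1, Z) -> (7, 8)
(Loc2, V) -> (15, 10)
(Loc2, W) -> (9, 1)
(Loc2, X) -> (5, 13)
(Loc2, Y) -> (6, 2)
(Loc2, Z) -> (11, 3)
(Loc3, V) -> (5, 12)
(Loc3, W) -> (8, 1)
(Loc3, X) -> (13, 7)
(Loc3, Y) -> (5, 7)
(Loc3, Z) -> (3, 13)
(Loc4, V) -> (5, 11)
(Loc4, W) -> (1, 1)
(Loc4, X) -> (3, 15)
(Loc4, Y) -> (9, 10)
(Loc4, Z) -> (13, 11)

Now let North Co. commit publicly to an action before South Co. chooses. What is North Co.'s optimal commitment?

Work backward from South Co.'s decision.
- Loc1 → South Co. plays W (best of 3, 15, 13, 9, 8); North Co. gets 14.
- Loc2 → South Co. plays X (best of 10, 1, 13, 2, 3); North Co. gets 5.
- Loc3 → South Co. plays Z (best of 12, 1, 7, 7, 13); North Co. gets 3.
- Loc4 → South Co. plays X (best of 11, 1, 15, 10, 11); North Co. gets 3.
Maximizing over 14, 5, 3, 3, North Co. chooses Loc1. Subgame-perfect outcome: (Loc1, W) with payoffs (14, 15).

Loc1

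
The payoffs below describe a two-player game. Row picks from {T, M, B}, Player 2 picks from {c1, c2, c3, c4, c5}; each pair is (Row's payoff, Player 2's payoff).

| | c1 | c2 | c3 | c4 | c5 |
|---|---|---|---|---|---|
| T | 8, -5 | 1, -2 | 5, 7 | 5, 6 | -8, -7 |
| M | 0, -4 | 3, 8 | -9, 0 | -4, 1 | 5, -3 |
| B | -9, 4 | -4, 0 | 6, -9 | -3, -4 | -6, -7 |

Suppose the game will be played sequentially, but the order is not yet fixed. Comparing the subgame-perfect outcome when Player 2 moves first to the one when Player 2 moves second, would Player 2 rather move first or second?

first

If Row leads: Player 2's best replies are T→c3, M→c2, B→c1; Row's induced payoffs 5, 3, -9; outcome (T, c3), payoffs (5, 7).
If Player 2 leads: Row's best replies are c1→T, c2→M, c3→B, c4→T, c5→M; Player 2's induced payoffs -5, 8, -9, 6, -3; outcome (M, c2), payoffs (3, 8).
Player 2 gets 8 moving first and 7 moving second, so Player 2 prefers to move first.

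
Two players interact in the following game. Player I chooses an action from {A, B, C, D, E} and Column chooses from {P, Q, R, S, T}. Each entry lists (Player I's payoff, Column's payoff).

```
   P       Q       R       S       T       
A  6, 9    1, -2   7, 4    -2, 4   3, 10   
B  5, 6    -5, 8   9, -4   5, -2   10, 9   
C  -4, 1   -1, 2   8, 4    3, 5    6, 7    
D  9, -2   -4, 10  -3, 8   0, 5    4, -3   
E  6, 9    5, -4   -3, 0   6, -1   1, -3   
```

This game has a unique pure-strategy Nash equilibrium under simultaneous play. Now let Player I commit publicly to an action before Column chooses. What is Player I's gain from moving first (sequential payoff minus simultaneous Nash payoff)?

0

Column best-responds to each possible Player I move:
- A: Column compares 9, -2, 4, 4, 10 and picks T; Player I would get 3.
- B: Column compares 6, 8, -4, -2, 9 and picks T; Player I would get 10.
- C: Column compares 1, 2, 4, 5, 7 and picks T; Player I would get 6.
- D: Column compares -2, 10, 8, 5, -3 and picks Q; Player I would get -4.
- E: Column compares 9, -4, 0, -1, -3 and picks P; Player I would get 6.
Among 3, 10, 6, -4, 6, the best is 10 at B. Subgame-perfect outcome: (B, T) with payoffs (10, 9).
Under simultaneous play:
Player I's best replies: P→D; Q→E; R→B; S→E; T→B.
Column's best replies: A→T; B→T; C→T; D→Q; E→P.
Only (B, T) has each player best-responding; Nash payoffs (10, 9).
Player I's commitment gain: 10 − 10 = 0.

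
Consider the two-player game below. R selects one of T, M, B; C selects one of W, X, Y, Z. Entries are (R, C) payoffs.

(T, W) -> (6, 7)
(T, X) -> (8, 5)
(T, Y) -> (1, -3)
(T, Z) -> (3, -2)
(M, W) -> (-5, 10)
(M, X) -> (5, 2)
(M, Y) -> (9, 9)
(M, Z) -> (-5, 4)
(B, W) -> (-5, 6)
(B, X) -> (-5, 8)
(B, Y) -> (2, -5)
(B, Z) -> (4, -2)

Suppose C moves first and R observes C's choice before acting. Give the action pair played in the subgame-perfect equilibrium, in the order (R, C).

(M, Y)

Work backward from R's decision.
- W: R compares 6, -5, -5 and picks T; C would get 7.
- X: R compares 8, 5, -5 and picks T; C would get 5.
- Y: R compares 1, 9, 2 and picks M; C would get 9.
- Z: R compares 3, -5, 4 and picks B; C would get -2.
Maximizing over 7, 5, 9, -2, C chooses Y. Subgame-perfect outcome: (M, Y) with payoffs (9, 9).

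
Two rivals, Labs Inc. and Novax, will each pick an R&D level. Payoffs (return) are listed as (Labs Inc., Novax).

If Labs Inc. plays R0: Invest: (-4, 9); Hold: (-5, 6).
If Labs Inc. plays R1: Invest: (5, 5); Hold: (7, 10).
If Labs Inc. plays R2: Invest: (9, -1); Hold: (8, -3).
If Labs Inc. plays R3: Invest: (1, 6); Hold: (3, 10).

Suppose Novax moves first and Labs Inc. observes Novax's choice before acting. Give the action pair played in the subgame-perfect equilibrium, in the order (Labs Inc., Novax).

Backward induction with Novax moving first.
- Invest → Labs Inc. plays R2 (best of -4, 5, 9, 1); Novax gets -1.
- Hold → Labs Inc. plays R2 (best of -5, 7, 8, 3); Novax gets -3.
Novax's induced payoffs are -1, -3, so Novax commits to Invest. Subgame-perfect outcome: (R2, Invest) with payoffs (9, -1).

(R2, Invest)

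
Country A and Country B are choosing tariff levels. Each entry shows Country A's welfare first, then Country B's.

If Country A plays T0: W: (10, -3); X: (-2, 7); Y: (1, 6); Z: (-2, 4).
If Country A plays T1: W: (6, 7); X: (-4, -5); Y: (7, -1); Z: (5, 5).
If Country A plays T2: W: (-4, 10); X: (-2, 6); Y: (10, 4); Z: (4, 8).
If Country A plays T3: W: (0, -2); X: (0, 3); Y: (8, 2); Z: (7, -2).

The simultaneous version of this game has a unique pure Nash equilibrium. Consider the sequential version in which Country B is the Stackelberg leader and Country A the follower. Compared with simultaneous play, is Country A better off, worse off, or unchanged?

better off

Backward induction with Country B moving first.
- W → Country A plays T0 (best of 10, 6, -4, 0); Country B gets -3.
- X → Country A plays T3 (best of -2, -4, -2, 0); Country B gets 3.
- Y → Country A plays T2 (best of 1, 7, 10, 8); Country B gets 4.
- Z → Country A plays T3 (best of -2, 5, 4, 7); Country B gets -2.
Country B's induced payoffs are -3, 3, 4, -2, so Country B commits to Y. Subgame-perfect outcome: (T2, Y) with payoffs (10, 4).
For the simultaneous game, intersect best replies.
Country A's best replies: W→T0; X→T3; Y→T2; Z→T3.
Country B's best replies: T0→X; T1→W; T2→W; T3→X.
The unique mutual best reply is (T3, X), giving (0, 3).
Country A earns 10 sequentially versus 0 at the Nash outcome: better off.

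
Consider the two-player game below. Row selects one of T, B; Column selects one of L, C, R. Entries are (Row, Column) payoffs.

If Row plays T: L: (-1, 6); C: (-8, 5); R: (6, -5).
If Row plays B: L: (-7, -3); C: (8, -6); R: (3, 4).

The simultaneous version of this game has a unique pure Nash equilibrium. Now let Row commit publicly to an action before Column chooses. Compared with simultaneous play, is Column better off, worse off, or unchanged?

worse off

Solve by backward induction (Row leads).
- T: Column compares 6, 5, -5 and picks L; Row would get -1.
- B: Column compares -3, -6, 4 and picks R; Row would get 3.
Row's induced payoffs are -1, 3, so Row commits to B. Subgame-perfect outcome: (B, R) with payoffs (3, 4).
For the simultaneous game, intersect best replies.
Row's best replies: L→T; C→B; R→T.
Column's best replies: T→L; B→R.
The unique mutual best reply is (T, L), giving (-1, 6).
Column earns 4 sequentially versus 6 at the Nash outcome: worse off.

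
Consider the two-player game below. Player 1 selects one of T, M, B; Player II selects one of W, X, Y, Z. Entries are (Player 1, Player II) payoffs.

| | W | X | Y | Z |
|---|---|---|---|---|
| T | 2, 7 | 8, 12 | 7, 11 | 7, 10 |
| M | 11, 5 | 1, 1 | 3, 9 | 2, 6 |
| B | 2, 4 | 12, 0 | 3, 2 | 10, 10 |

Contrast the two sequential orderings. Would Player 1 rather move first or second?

If Player 1 leads: Player II's best replies are T→X, M→Y, B→Z; Player 1's induced payoffs 8, 3, 10; outcome (B, Z), payoffs (10, 10).
If Player II leads: Player 1's best replies are W→M, X→B, Y→T, Z→B; Player II's induced payoffs 5, 0, 11, 10; outcome (T, Y), payoffs (7, 11).
Player 1 gets 10 moving first and 7 moving second, so Player 1 prefers to move first.

first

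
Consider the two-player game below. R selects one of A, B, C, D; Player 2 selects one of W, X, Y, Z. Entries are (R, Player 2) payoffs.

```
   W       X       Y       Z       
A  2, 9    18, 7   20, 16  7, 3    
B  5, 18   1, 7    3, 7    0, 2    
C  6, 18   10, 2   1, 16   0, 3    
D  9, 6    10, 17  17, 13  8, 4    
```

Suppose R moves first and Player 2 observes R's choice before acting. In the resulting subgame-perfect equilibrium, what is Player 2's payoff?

16

Player 2 best-responds to each possible R move:
- A → Player 2 plays Y (best of 9, 7, 16, 3); R gets 20.
- B → Player 2 plays W (best of 18, 7, 7, 2); R gets 5.
- C → Player 2 plays W (best of 18, 2, 16, 3); R gets 6.
- D → Player 2 plays X (best of 6, 17, 13, 4); R gets 10.
R's induced payoffs are 20, 5, 6, 10, so R commits to A. Subgame-perfect outcome: (A, Y) with payoffs (20, 16).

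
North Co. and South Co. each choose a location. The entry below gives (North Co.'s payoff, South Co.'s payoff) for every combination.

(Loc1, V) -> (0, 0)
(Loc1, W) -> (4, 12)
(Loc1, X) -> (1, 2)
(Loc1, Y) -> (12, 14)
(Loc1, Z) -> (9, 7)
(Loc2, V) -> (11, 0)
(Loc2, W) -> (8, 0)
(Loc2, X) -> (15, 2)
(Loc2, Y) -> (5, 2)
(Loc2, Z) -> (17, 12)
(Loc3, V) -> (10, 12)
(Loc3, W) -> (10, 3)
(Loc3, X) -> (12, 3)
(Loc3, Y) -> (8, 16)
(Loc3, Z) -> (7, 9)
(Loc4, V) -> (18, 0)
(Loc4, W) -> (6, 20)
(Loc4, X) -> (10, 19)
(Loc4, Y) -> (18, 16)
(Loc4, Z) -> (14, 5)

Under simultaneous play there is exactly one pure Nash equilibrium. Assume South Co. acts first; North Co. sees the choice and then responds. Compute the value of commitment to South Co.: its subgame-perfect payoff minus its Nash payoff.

Solve by backward induction (South Co. leads).
- V → North Co. plays Loc4 (best of 0, 11, 10, 18); South Co. gets 0.
- W → North Co. plays Loc3 (best of 4, 8, 10, 6); South Co. gets 3.
- X → North Co. plays Loc2 (best of 1, 15, 12, 10); South Co. gets 2.
- Y → North Co. plays Loc4 (best of 12, 5, 8, 18); South Co. gets 16.
- Z → North Co. plays Loc2 (best of 9, 17, 7, 14); South Co. gets 12.
Among 0, 3, 2, 16, 12, the best is 16 at Y. Subgame-perfect outcome: (Loc4, Y) with payoffs (18, 16).
Now find the simultaneous Nash equilibrium.
North Co.'s best replies: V→Loc4; W→Loc3; X→Loc2; Y→Loc4; Z→Loc2.
South Co.'s best replies: Loc1→Y; Loc2→Z; Loc3→Y; Loc4→W.
The unique mutual best reply is (Loc2, Z), giving (17, 12).
South Co.'s commitment gain: 16 − 12 = 4.

4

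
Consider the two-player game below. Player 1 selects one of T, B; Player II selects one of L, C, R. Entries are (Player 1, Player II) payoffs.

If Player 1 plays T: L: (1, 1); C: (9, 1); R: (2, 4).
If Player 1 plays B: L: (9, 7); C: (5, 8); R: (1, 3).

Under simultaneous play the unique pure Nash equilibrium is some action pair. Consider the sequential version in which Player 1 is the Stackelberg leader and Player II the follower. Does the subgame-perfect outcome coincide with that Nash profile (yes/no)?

no

Player II best-responds to each possible Player 1 move:
- T: Player II compares 1, 1, 4 and picks R; Player 1 would get 2.
- B: Player II compares 7, 8, 3 and picks C; Player 1 would get 5.
Among 2, 5, the best is 5 at B. Subgame-perfect outcome: (B, C) with payoffs (5, 8).
For the simultaneous game, intersect best replies.
Player 1's best replies: L→B; C→T; R→T.
Player II's best replies: T→R; B→C.
The unique mutual best reply is (T, R), giving (2, 4).
Sequential outcome (B, C) differs from the Nash profile (T, R).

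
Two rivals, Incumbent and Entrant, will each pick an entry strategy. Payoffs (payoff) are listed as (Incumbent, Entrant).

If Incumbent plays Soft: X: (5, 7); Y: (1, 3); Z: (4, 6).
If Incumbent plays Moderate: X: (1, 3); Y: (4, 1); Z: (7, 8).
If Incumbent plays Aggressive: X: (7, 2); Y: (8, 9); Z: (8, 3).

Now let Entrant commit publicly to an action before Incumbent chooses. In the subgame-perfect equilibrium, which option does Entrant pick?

Y

Work backward from Incumbent's decision.
- X → Incumbent plays Aggressive (best of 5, 1, 7); Entrant gets 2.
- Y → Incumbent plays Aggressive (best of 1, 4, 8); Entrant gets 9.
- Z → Incumbent plays Aggressive (best of 4, 7, 8); Entrant gets 3.
Entrant's induced payoffs are 2, 9, 3, so Entrant commits to Y. Subgame-perfect outcome: (Aggressive, Y) with payoffs (8, 9).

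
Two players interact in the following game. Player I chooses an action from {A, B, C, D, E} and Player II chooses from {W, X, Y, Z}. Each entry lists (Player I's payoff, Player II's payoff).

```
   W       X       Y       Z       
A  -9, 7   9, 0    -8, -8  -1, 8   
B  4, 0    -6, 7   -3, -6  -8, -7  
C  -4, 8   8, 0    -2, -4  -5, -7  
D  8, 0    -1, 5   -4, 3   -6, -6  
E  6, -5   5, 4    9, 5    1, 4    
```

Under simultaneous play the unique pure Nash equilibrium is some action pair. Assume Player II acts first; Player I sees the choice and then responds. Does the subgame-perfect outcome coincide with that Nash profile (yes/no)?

Work backward from Player I's decision.
- W: BR = D, leader payoff 0.
- X: BR = A, leader payoff 0.
- Y: BR = E, leader payoff 5.
- Z: BR = E, leader payoff 4.
Maximizing over 0, 0, 5, 4, Player II chooses Y. Subgame-perfect outcome: (E, Y) with payoffs (9, 5).
Under simultaneous play:
Player I's best replies: W→D; X→A; Y→E; Z→E.
Player II's best replies: A→Z; B→X; C→W; D→X; E→Y.
The unique mutual best reply is (E, Y), giving (9, 5).
Sequential outcome (E, Y) coincides with the Nash profile (E, Y).

yes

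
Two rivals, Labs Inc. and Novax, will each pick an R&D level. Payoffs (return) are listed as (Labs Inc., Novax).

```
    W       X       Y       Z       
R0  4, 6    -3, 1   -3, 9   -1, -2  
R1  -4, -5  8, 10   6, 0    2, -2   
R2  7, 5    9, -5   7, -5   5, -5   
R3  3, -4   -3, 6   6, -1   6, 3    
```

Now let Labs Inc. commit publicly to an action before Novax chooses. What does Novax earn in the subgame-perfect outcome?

10

Solve by backward induction (Labs Inc. leads).
- R0: BR = Y, leader payoff -3.
- R1: BR = X, leader payoff 8.
- R2: BR = W, leader payoff 7.
- R3: BR = X, leader payoff -3.
Maximizing over -3, 8, 7, -3, Labs Inc. chooses R1. Subgame-perfect outcome: (R1, X) with payoffs (8, 10).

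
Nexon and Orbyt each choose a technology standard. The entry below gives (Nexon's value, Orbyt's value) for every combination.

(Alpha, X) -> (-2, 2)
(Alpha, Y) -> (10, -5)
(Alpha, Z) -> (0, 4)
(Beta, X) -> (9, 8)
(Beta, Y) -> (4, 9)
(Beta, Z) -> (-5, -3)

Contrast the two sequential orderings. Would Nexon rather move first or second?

second

If Nexon leads: Orbyt's best replies are Alpha→Z, Beta→Y; Nexon's induced payoffs 0, 4; outcome (Beta, Y), payoffs (4, 9).
If Orbyt leads: Nexon's best replies are X→Beta, Y→Alpha, Z→Alpha; Orbyt's induced payoffs 8, -5, 4; outcome (Beta, X), payoffs (9, 8).
Nexon gets 4 moving first and 9 moving second, so Nexon prefers to move second.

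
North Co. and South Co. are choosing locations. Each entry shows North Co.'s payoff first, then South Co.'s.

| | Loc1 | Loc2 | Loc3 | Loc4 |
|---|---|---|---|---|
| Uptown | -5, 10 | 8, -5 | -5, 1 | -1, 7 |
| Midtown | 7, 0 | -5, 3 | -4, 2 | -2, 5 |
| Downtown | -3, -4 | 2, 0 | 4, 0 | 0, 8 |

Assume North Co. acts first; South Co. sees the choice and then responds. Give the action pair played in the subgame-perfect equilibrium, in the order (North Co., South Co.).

(Downtown, Loc4)

Solve by backward induction (North Co. leads).
- Uptown: BR = Loc1, leader payoff -5.
- Midtown: BR = Loc4, leader payoff -2.
- Downtown: BR = Loc4, leader payoff 0.
Maximizing over -5, -2, 0, North Co. chooses Downtown. Subgame-perfect outcome: (Downtown, Loc4) with payoffs (0, 8).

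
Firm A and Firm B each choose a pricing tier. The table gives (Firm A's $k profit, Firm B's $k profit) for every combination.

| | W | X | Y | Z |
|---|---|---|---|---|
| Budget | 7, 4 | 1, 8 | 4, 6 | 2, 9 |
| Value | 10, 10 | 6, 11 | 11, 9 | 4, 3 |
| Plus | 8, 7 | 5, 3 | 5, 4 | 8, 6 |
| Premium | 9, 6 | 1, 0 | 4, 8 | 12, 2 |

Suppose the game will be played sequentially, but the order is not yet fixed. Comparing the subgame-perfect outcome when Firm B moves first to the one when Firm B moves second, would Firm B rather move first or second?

first

If Firm A leads: Firm B's best replies are Budget→Z, Value→X, Plus→W, Premium→Y; Firm A's induced payoffs 2, 6, 8, 4; outcome (Plus, W), payoffs (8, 7).
If Firm B leads: Firm A's best replies are W→Value, X→Value, Y→Value, Z→Premium; Firm B's induced payoffs 10, 11, 9, 2; outcome (Value, X), payoffs (6, 11).
Firm B gets 11 moving first and 7 moving second, so Firm B prefers to move first.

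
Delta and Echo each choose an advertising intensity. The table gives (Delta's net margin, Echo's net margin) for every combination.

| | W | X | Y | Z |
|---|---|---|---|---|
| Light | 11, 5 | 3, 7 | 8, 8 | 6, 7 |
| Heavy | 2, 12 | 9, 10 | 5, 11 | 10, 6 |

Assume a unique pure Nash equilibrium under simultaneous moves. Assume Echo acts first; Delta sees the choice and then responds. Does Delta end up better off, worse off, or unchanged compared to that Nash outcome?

better off

Delta best-responds to each possible Echo move:
- W: Delta compares 11, 2 and picks Light; Echo would get 5.
- X: Delta compares 3, 9 and picks Heavy; Echo would get 10.
- Y: Delta compares 8, 5 and picks Light; Echo would get 8.
- Z: Delta compares 6, 10 and picks Heavy; Echo would get 6.
Echo's induced payoffs are 5, 10, 8, 6, so Echo commits to X. Subgame-perfect outcome: (Heavy, X) with payoffs (9, 10).
Now find the simultaneous Nash equilibrium.
Delta's best replies: W→Light; X→Heavy; Y→Light; Z→Heavy.
Echo's best replies: Light→Y; Heavy→W.
Only (Light, Y) has each player best-responding; Nash payoffs (8, 8).
Delta earns 9 sequentially versus 8 at the Nash outcome: better off.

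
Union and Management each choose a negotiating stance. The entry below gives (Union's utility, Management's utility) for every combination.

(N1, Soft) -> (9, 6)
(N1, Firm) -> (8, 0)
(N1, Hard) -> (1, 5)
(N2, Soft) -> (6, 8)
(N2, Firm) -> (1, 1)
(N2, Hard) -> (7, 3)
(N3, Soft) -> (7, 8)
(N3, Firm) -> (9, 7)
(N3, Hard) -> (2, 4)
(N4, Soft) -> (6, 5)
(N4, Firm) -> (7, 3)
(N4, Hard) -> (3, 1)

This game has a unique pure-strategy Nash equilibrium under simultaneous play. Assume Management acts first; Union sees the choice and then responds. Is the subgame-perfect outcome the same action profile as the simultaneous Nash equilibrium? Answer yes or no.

Backward induction with Management moving first.
- Soft → Union plays N1 (best of 9, 6, 7, 6); Management gets 6.
- Firm → Union plays N3 (best of 8, 1, 9, 7); Management gets 7.
- Hard → Union plays N2 (best of 1, 7, 2, 3); Management gets 3.
Maximizing over 6, 7, 3, Management chooses Firm. Subgame-perfect outcome: (N3, Firm) with payoffs (9, 7).
Now find the simultaneous Nash equilibrium.
Union's best replies: Soft→N1; Firm→N3; Hard→N2.
Management's best replies: N1→Soft; N2→Soft; N3→Soft; N4→Soft.
The unique mutual best reply is (N1, Soft), giving (9, 6).
Sequential outcome (N3, Firm) differs from the Nash profile (N1, Soft).

no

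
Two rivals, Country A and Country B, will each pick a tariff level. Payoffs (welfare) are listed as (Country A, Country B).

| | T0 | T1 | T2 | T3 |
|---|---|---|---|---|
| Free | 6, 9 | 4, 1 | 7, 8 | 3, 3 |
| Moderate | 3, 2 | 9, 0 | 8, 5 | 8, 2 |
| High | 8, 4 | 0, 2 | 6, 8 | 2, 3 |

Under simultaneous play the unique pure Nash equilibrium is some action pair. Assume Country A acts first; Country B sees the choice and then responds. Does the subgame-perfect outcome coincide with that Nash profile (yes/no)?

yes

Country B best-responds to each possible Country A move:
- Free → Country B plays T0 (best of 9, 1, 8, 3); Country A gets 6.
- Moderate → Country B plays T2 (best of 2, 0, 5, 2); Country A gets 8.
- High → Country B plays T2 (best of 4, 2, 8, 3); Country A gets 6.
Among 6, 8, 6, the best is 8 at Moderate. Subgame-perfect outcome: (Moderate, T2) with payoffs (8, 5).
For the simultaneous game, intersect best replies.
Country A's best replies: T0→High; T1→Moderate; T2→Moderate; T3→Moderate.
Country B's best replies: Free→T0; Moderate→T2; High→T2.
The unique mutual best reply is (Moderate, T2), giving (8, 5).
Sequential outcome (Moderate, T2) coincides with the Nash profile (Moderate, T2).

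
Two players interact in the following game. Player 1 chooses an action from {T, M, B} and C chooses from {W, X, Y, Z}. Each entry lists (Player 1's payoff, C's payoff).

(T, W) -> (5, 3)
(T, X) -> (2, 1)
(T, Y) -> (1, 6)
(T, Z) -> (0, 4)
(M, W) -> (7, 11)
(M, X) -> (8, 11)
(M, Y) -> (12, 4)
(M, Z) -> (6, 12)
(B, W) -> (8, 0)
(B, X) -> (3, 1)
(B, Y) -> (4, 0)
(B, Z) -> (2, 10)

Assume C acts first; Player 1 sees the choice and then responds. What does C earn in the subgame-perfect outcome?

12

Backward induction with C moving first.
- W: Player 1 compares 5, 7, 8 and picks B; C would get 0.
- X: Player 1 compares 2, 8, 3 and picks M; C would get 11.
- Y: Player 1 compares 1, 12, 4 and picks M; C would get 4.
- Z: Player 1 compares 0, 6, 2 and picks M; C would get 12.
C's induced payoffs are 0, 11, 4, 12, so C commits to Z. Subgame-perfect outcome: (M, Z) with payoffs (6, 12).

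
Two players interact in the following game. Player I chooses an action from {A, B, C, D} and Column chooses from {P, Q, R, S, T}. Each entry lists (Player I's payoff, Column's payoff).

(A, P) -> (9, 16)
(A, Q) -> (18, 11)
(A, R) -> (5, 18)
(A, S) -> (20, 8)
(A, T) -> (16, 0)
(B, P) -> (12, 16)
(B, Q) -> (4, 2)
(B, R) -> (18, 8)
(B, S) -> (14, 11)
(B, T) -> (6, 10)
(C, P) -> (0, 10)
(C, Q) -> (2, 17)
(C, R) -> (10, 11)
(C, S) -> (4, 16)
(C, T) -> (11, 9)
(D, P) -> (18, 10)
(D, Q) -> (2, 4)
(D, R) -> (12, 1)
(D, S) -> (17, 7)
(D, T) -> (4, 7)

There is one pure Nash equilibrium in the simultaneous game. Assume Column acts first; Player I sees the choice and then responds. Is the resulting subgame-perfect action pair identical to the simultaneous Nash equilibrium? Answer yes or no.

Backward induction with Column moving first.
- P: BR = D, leader payoff 10.
- Q: BR = A, leader payoff 11.
- R: BR = B, leader payoff 8.
- S: BR = A, leader payoff 8.
- T: BR = A, leader payoff 0.
Among 10, 11, 8, 8, 0, the best is 11 at Q. Subgame-perfect outcome: (A, Q) with payoffs (18, 11).
For the simultaneous game, intersect best replies.
Player I's best replies: P→D; Q→A; R→B; S→A; T→A.
Column's best replies: A→R; B→P; C→Q; D→P.
Only (D, P) has each player best-responding; Nash payoffs (18, 10).
Sequential outcome (A, Q) differs from the Nash profile (D, P).

no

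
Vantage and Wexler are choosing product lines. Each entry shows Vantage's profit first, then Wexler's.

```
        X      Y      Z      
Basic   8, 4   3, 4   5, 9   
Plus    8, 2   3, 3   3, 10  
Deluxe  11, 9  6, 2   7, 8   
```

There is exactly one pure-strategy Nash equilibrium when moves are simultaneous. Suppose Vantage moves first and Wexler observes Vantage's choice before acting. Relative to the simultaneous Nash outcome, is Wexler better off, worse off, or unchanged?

unchanged

Backward induction with Vantage moving first.
- Basic: BR = Z, leader payoff 5.
- Plus: BR = Z, leader payoff 3.
- Deluxe: BR = X, leader payoff 11.
Among 5, 3, 11, the best is 11 at Deluxe. Subgame-perfect outcome: (Deluxe, X) with payoffs (11, 9).
Now find the simultaneous Nash equilibrium.
Vantage's best replies: X→Deluxe; Y→Deluxe; Z→Deluxe.
Wexler's best replies: Basic→Z; Plus→Z; Deluxe→X.
The unique mutual best reply is (Deluxe, X), giving (11, 9).
Wexler earns 9 sequentially versus 9 at the Nash outcome: unchanged.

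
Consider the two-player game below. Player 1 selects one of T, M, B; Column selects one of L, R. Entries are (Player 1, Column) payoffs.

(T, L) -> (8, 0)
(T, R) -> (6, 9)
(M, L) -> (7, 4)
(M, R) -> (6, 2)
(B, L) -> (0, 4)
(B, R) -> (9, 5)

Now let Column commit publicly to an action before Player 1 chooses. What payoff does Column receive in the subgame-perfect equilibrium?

Work backward from Player 1's decision.
- L: Player 1 compares 8, 7, 0 and picks T; Column would get 0.
- R: Player 1 compares 6, 6, 9 and picks B; Column would get 5.
Column's induced payoffs are 0, 5, so Column commits to R. Subgame-perfect outcome: (B, R) with payoffs (9, 5).

5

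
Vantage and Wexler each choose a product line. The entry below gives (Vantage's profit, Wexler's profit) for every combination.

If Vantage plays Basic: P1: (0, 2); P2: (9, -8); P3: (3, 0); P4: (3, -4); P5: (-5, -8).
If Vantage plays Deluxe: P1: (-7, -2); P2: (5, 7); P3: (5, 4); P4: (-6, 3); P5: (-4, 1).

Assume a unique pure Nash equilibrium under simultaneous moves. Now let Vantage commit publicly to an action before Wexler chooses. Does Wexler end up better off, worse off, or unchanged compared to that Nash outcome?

better off

Solve by backward induction (Vantage leads).
- Basic: Wexler compares 2, -8, 0, -4, -8 and picks P1; Vantage would get 0.
- Deluxe: Wexler compares -2, 7, 4, 3, 1 and picks P2; Vantage would get 5.
Maximizing over 0, 5, Vantage chooses Deluxe. Subgame-perfect outcome: (Deluxe, P2) with payoffs (5, 7).
Under simultaneous play:
Vantage's best replies: P1→Basic; P2→Basic; P3→Deluxe; P4→Basic; P5→Deluxe.
Wexler's best replies: Basic→P1; Deluxe→P2.
The unique mutual best reply is (Basic, P1), giving (0, 2).
Wexler earns 7 sequentially versus 2 at the Nash outcome: better off.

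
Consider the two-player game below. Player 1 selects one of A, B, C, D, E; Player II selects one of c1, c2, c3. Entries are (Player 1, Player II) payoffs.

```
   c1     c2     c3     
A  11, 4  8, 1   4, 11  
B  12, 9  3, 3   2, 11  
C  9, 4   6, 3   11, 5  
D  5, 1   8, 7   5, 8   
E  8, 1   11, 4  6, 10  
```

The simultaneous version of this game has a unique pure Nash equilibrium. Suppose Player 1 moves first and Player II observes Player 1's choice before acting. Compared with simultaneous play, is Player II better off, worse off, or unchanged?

Solve by backward induction (Player 1 leads).
- A: Player II compares 4, 1, 11 and picks c3; Player 1 would get 4.
- B: Player II compares 9, 3, 11 and picks c3; Player 1 would get 2.
- C: Player II compares 4, 3, 5 and picks c3; Player 1 would get 11.
- D: Player II compares 1, 7, 8 and picks c3; Player 1 would get 5.
- E: Player II compares 1, 4, 10 and picks c3; Player 1 would get 6.
Player 1's induced payoffs are 4, 2, 11, 5, 6, so Player 1 commits to C. Subgame-perfect outcome: (C, c3) with payoffs (11, 5).
For the simultaneous game, intersect best replies.
Player 1's best replies: c1→B; c2→E; c3→C.
Player II's best replies: A→c3; B→c3; C→c3; D→c3; E→c3.
Only (C, c3) has each player best-responding; Nash payoffs (11, 5).
Player II earns 5 sequentially versus 5 at the Nash outcome: unchanged.

unchanged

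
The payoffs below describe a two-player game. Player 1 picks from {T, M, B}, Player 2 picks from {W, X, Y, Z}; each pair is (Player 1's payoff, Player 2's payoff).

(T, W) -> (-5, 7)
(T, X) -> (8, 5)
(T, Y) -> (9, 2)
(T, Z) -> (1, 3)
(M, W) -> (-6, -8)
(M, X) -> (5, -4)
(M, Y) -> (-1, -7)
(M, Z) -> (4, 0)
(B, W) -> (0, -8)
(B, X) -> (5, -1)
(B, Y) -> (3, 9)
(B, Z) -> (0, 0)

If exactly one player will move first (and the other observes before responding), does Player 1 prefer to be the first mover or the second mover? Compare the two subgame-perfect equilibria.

If Player 1 leads: Player 2's best replies are T→W, M→Z, B→Y; Player 1's induced payoffs -5, 4, 3; outcome (M, Z), payoffs (4, 0).
If Player 2 leads: Player 1's best replies are W→B, X→T, Y→T, Z→M; Player 2's induced payoffs -8, 5, 2, 0; outcome (T, X), payoffs (8, 5).
Player 1 gets 4 moving first and 8 moving second, so Player 1 prefers to move second.

second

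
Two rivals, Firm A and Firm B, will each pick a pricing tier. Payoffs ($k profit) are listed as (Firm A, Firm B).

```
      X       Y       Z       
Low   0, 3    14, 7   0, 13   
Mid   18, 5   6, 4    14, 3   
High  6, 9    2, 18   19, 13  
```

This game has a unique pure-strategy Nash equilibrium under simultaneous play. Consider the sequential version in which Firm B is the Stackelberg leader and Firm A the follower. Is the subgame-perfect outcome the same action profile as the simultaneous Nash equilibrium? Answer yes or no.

no

Backward induction with Firm B moving first.
- X: Firm A compares 0, 18, 6 and picks Mid; Firm B would get 5.
- Y: Firm A compares 14, 6, 2 and picks Low; Firm B would get 7.
- Z: Firm A compares 0, 14, 19 and picks High; Firm B would get 13.
Among 5, 7, 13, the best is 13 at Z. Subgame-perfect outcome: (High, Z) with payoffs (19, 13).
Now find the simultaneous Nash equilibrium.
Firm A's best replies: X→Mid; Y→Low; Z→High.
Firm B's best replies: Low→Z; Mid→X; High→Y.
The unique mutual best reply is (Mid, X), giving (18, 5).
Sequential outcome (High, Z) differs from the Nash profile (Mid, X).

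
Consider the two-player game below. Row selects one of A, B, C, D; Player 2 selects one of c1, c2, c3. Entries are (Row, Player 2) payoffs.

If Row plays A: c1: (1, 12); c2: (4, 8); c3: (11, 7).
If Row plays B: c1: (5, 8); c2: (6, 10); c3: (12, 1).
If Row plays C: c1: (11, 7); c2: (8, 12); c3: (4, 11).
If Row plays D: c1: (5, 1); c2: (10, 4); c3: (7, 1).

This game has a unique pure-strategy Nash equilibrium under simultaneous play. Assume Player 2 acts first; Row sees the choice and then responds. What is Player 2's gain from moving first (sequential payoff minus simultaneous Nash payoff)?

3

Solve by backward induction (Player 2 leads).
- c1: Row compares 1, 5, 11, 5 and picks C; Player 2 would get 7.
- c2: Row compares 4, 6, 8, 10 and picks D; Player 2 would get 4.
- c3: Row compares 11, 12, 4, 7 and picks B; Player 2 would get 1.
Maximizing over 7, 4, 1, Player 2 chooses c1. Subgame-perfect outcome: (C, c1) with payoffs (11, 7).
For the simultaneous game, intersect best replies.
Row's best replies: c1→C; c2→D; c3→B.
Player 2's best replies: A→c1; B→c2; C→c2; D→c2.
The unique mutual best reply is (D, c2), giving (10, 4).
Player 2's commitment gain: 7 − 4 = 3.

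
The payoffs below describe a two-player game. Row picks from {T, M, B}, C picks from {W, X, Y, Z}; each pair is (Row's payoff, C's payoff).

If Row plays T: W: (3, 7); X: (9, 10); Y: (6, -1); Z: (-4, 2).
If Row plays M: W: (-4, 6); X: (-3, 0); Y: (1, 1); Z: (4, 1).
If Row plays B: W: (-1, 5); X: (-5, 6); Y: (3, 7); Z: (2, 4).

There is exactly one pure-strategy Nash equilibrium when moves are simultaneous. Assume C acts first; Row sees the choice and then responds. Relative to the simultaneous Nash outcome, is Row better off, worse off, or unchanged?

Work backward from Row's decision.
- W: Row compares 3, -4, -1 and picks T; C would get 7.
- X: Row compares 9, -3, -5 and picks T; C would get 10.
- Y: Row compares 6, 1, 3 and picks T; C would get -1.
- Z: Row compares -4, 4, 2 and picks M; C would get 1.
Maximizing over 7, 10, -1, 1, C chooses X. Subgame-perfect outcome: (T, X) with payoffs (9, 10).
For the simultaneous game, intersect best replies.
Row's best replies: W→T; X→T; Y→T; Z→M.
C's best replies: T→X; M→W; B→Y.
Only (T, X) has each player best-responding; Nash payoffs (9, 10).
Row earns 9 sequentially versus 9 at the Nash outcome: unchanged.

unchanged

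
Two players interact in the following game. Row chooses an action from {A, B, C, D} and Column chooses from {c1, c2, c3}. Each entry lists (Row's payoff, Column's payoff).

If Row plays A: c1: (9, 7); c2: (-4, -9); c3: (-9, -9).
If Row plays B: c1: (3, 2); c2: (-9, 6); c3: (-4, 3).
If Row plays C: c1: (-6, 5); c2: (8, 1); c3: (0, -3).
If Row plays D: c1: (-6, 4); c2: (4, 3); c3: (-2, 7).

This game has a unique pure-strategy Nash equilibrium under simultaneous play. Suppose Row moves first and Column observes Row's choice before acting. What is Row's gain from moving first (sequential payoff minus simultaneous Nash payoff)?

Work backward from Column's decision.
- A: BR = c1, leader payoff 9.
- B: BR = c2, leader payoff -9.
- C: BR = c1, leader payoff -6.
- D: BR = c3, leader payoff -2.
Row's induced payoffs are 9, -9, -6, -2, so Row commits to A. Subgame-perfect outcome: (A, c1) with payoffs (9, 7).
For the simultaneous game, intersect best replies.
Row's best replies: c1→A; c2→C; c3→C.
Column's best replies: A→c1; B→c2; C→c1; D→c3.
Only (A, c1) has each player best-responding; Nash payoffs (9, 7).
Row's commitment gain: 9 − 9 = 0.

0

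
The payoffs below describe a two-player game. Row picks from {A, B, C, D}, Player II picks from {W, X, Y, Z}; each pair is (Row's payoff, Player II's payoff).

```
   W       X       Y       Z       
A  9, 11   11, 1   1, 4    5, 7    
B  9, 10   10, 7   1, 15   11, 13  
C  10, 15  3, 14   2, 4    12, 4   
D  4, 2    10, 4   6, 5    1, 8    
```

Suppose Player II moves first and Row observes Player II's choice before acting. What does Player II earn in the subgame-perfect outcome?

15

Work backward from Row's decision.
- W: BR = C, leader payoff 15.
- X: BR = A, leader payoff 1.
- Y: BR = D, leader payoff 5.
- Z: BR = C, leader payoff 4.
Among 15, 1, 5, 4, the best is 15 at W. Subgame-perfect outcome: (C, W) with payoffs (10, 15).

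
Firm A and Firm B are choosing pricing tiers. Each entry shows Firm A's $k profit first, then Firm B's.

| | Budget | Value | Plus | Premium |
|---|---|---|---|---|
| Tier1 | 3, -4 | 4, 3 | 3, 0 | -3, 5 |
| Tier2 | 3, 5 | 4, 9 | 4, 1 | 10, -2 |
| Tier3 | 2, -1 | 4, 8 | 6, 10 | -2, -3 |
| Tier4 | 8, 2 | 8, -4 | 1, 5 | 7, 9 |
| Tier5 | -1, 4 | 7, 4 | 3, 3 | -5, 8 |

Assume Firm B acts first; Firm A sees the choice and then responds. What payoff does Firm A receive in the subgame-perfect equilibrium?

6

Work backward from Firm A's decision.
- Budget: Firm A compares 3, 3, 2, 8, -1 and picks Tier4; Firm B would get 2.
- Value: Firm A compares 4, 4, 4, 8, 7 and picks Tier4; Firm B would get -4.
- Plus: Firm A compares 3, 4, 6, 1, 3 and picks Tier3; Firm B would get 10.
- Premium: Firm A compares -3, 10, -2, 7, -5 and picks Tier2; Firm B would get -2.
Among 2, -4, 10, -2, the best is 10 at Plus. Subgame-perfect outcome: (Tier3, Plus) with payoffs (6, 10).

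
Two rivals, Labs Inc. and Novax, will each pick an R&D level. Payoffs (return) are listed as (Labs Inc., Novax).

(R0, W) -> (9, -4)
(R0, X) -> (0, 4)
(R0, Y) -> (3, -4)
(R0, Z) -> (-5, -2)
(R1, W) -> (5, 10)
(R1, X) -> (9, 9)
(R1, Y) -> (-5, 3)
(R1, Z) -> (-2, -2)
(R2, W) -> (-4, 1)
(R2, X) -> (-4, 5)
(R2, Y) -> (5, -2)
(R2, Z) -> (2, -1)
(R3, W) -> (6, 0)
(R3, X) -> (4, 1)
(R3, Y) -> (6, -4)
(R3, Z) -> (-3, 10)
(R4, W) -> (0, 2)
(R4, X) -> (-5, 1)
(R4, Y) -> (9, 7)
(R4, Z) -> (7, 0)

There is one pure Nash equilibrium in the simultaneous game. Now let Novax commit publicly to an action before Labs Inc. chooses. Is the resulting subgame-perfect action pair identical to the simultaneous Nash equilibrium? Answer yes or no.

Labs Inc. best-responds to each possible Novax move:
- W: BR = R0, leader payoff -4.
- X: BR = R1, leader payoff 9.
- Y: BR = R4, leader payoff 7.
- Z: BR = R4, leader payoff 0.
Maximizing over -4, 9, 7, 0, Novax chooses X. Subgame-perfect outcome: (R1, X) with payoffs (9, 9).
Under simultaneous play:
Labs Inc.'s best replies: W→R0; X→R1; Y→R4; Z→R4.
Novax's best replies: R0→X; R1→W; R2→X; R3→Z; R4→Y.
The unique mutual best reply is (R4, Y), giving (9, 7).
Sequential outcome (R1, X) differs from the Nash profile (R4, Y).

no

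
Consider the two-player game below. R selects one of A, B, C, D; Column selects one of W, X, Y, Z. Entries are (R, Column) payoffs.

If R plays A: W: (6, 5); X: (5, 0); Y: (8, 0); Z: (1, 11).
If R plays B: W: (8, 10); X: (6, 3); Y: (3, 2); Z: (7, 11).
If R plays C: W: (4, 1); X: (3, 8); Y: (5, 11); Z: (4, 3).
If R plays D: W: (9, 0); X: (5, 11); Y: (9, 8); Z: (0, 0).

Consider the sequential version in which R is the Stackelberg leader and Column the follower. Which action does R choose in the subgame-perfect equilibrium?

Work backward from Column's decision.
- A: Column compares 5, 0, 0, 11 and picks Z; R would get 1.
- B: Column compares 10, 3, 2, 11 and picks Z; R would get 7.
- C: Column compares 1, 8, 11, 3 and picks Y; R would get 5.
- D: Column compares 0, 11, 8, 0 and picks X; R would get 5.
Maximizing over 1, 7, 5, 5, R chooses B. Subgame-perfect outcome: (B, Z) with payoffs (7, 11).

B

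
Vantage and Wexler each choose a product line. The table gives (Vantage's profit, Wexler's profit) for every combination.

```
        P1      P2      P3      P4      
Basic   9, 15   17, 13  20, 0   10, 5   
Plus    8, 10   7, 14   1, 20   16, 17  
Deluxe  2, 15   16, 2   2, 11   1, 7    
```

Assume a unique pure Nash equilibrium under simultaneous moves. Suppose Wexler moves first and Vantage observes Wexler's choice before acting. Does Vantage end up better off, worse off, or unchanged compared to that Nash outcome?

Backward induction with Wexler moving first.
- P1 → Vantage plays Basic (best of 9, 8, 2); Wexler gets 15.
- P2 → Vantage plays Basic (best of 17, 7, 16); Wexler gets 13.
- P3 → Vantage plays Basic (best of 20, 1, 2); Wexler gets 0.
- P4 → Vantage plays Plus (best of 10, 16, 1); Wexler gets 17.
Wexler's induced payoffs are 15, 13, 0, 17, so Wexler commits to P4. Subgame-perfect outcome: (Plus, P4) with payoffs (16, 17).
For the simultaneous game, intersect best replies.
Vantage's best replies: P1→Basic; P2→Basic; P3→Basic; P4→Plus.
Wexler's best replies: Basic→P1; Plus→P3; Deluxe→P1.
The unique mutual best reply is (Basic, P1), giving (9, 15).
Vantage earns 16 sequentially versus 9 at the Nash outcome: better off.

better off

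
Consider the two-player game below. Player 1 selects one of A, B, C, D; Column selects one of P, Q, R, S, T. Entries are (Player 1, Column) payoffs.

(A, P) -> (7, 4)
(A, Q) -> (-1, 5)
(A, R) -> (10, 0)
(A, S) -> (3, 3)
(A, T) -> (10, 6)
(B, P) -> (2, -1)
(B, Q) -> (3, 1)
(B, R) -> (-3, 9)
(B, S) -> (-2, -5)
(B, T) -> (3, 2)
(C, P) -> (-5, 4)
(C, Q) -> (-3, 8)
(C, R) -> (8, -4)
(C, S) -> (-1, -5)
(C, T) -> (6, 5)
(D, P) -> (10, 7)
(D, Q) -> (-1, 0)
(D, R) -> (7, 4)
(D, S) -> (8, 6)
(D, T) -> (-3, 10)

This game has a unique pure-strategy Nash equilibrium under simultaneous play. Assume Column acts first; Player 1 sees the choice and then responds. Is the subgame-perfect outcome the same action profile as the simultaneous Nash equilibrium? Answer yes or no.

Solve by backward induction (Column leads).
- P: Player 1 compares 7, 2, -5, 10 and picks D; Column would get 7.
- Q: Player 1 compares -1, 3, -3, -1 and picks B; Column would get 1.
- R: Player 1 compares 10, -3, 8, 7 and picks A; Column would get 0.
- S: Player 1 compares 3, -2, -1, 8 and picks D; Column would get 6.
- T: Player 1 compares 10, 3, 6, -3 and picks A; Column would get 6.
Among 7, 1, 0, 6, 6, the best is 7 at P. Subgame-perfect outcome: (D, P) with payoffs (10, 7).
For the simultaneous game, intersect best replies.
Player 1's best replies: P→D; Q→B; R→A; S→D; T→A.
Column's best replies: A→T; B→R; C→Q; D→T.
The unique mutual best reply is (A, T), giving (10, 6).
Sequential outcome (D, P) differs from the Nash profile (A, T).

no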